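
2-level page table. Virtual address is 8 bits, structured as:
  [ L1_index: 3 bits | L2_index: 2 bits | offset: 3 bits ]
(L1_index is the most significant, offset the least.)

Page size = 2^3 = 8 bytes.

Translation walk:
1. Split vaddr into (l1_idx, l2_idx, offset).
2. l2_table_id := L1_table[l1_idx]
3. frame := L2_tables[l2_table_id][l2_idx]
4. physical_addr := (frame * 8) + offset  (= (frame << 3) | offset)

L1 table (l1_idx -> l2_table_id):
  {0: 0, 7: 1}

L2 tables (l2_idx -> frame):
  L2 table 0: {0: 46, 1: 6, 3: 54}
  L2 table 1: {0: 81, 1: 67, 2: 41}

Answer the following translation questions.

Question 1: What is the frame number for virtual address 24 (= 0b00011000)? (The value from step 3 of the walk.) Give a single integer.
vaddr = 24: l1_idx=0, l2_idx=3
L1[0] = 0; L2[0][3] = 54

Answer: 54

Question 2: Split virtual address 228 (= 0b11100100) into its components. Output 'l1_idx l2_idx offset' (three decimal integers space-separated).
vaddr = 228 = 0b11100100
  top 3 bits -> l1_idx = 7
  next 2 bits -> l2_idx = 0
  bottom 3 bits -> offset = 4

Answer: 7 0 4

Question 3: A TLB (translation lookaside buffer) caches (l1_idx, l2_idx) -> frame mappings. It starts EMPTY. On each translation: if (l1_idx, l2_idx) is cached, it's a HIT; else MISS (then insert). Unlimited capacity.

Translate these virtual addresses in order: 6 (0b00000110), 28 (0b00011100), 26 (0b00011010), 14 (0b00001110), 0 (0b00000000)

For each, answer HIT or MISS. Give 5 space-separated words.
Answer: MISS MISS HIT MISS HIT

Derivation:
vaddr=6: (0,0) not in TLB -> MISS, insert
vaddr=28: (0,3) not in TLB -> MISS, insert
vaddr=26: (0,3) in TLB -> HIT
vaddr=14: (0,1) not in TLB -> MISS, insert
vaddr=0: (0,0) in TLB -> HIT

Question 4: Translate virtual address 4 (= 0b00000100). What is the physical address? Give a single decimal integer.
Answer: 372

Derivation:
vaddr = 4 = 0b00000100
Split: l1_idx=0, l2_idx=0, offset=4
L1[0] = 0
L2[0][0] = 46
paddr = 46 * 8 + 4 = 372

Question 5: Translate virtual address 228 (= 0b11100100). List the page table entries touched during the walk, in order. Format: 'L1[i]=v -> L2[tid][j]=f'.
Answer: L1[7]=1 -> L2[1][0]=81

Derivation:
vaddr = 228 = 0b11100100
Split: l1_idx=7, l2_idx=0, offset=4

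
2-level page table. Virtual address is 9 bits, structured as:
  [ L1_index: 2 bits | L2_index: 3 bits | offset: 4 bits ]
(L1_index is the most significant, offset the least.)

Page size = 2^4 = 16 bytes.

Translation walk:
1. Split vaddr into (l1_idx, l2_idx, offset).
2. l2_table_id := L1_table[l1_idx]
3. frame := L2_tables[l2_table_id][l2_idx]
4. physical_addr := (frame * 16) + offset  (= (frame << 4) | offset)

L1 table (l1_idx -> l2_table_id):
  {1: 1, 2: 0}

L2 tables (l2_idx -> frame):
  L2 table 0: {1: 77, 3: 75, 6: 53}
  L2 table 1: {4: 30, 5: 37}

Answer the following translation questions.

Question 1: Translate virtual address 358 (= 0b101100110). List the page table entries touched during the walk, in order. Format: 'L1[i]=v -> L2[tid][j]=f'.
Answer: L1[2]=0 -> L2[0][6]=53

Derivation:
vaddr = 358 = 0b101100110
Split: l1_idx=2, l2_idx=6, offset=6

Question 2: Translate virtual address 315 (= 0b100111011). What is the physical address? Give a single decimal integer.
Answer: 1211

Derivation:
vaddr = 315 = 0b100111011
Split: l1_idx=2, l2_idx=3, offset=11
L1[2] = 0
L2[0][3] = 75
paddr = 75 * 16 + 11 = 1211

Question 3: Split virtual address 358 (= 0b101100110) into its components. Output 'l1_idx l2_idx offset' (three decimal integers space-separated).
vaddr = 358 = 0b101100110
  top 2 bits -> l1_idx = 2
  next 3 bits -> l2_idx = 6
  bottom 4 bits -> offset = 6

Answer: 2 6 6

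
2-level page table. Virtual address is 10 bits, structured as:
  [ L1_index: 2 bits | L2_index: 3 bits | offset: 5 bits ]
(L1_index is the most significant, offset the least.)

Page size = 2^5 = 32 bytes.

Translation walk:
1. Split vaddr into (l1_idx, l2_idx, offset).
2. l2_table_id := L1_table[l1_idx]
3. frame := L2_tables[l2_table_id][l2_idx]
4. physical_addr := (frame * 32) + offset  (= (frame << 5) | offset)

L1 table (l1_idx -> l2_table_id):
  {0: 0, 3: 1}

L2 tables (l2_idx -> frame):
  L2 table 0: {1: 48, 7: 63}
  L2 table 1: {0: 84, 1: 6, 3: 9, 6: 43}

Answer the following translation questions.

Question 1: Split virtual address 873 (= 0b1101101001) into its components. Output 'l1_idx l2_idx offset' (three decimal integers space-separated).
vaddr = 873 = 0b1101101001
  top 2 bits -> l1_idx = 3
  next 3 bits -> l2_idx = 3
  bottom 5 bits -> offset = 9

Answer: 3 3 9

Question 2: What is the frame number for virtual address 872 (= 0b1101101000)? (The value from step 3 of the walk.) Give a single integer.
vaddr = 872: l1_idx=3, l2_idx=3
L1[3] = 1; L2[1][3] = 9

Answer: 9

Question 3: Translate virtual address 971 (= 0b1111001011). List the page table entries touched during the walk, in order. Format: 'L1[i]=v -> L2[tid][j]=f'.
Answer: L1[3]=1 -> L2[1][6]=43

Derivation:
vaddr = 971 = 0b1111001011
Split: l1_idx=3, l2_idx=6, offset=11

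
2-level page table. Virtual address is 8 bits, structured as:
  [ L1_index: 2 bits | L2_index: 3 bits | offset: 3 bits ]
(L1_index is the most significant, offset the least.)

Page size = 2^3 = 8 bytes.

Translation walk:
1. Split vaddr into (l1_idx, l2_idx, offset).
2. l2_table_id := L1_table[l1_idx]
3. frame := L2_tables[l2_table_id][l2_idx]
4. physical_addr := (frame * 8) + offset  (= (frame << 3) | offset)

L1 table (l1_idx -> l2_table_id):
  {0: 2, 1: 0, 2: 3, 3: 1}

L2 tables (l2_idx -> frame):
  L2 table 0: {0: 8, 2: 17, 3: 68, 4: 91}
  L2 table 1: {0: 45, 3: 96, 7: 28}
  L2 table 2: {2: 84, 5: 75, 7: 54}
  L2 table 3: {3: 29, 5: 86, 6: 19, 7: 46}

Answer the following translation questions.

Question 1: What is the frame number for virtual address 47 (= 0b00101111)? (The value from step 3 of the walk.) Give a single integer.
vaddr = 47: l1_idx=0, l2_idx=5
L1[0] = 2; L2[2][5] = 75

Answer: 75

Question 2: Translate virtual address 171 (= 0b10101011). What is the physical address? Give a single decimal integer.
Answer: 691

Derivation:
vaddr = 171 = 0b10101011
Split: l1_idx=2, l2_idx=5, offset=3
L1[2] = 3
L2[3][5] = 86
paddr = 86 * 8 + 3 = 691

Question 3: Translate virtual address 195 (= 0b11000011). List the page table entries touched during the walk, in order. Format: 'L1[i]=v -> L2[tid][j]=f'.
Answer: L1[3]=1 -> L2[1][0]=45

Derivation:
vaddr = 195 = 0b11000011
Split: l1_idx=3, l2_idx=0, offset=3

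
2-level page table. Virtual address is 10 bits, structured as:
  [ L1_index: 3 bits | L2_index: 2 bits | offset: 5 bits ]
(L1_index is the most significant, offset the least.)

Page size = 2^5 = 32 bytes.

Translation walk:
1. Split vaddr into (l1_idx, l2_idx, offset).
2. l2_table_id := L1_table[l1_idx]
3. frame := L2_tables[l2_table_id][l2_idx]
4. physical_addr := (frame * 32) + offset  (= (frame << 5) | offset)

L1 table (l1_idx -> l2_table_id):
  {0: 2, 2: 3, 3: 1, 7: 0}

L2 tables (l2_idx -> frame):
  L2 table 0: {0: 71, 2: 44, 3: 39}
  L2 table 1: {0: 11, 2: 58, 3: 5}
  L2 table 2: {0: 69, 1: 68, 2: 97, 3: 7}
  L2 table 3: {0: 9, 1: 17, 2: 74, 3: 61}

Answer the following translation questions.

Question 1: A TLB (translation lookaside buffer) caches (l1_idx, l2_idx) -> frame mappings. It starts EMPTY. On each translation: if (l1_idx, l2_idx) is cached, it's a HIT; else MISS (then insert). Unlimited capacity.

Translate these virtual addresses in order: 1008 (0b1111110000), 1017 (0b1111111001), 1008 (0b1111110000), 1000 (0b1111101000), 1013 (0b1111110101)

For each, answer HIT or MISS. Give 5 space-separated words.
vaddr=1008: (7,3) not in TLB -> MISS, insert
vaddr=1017: (7,3) in TLB -> HIT
vaddr=1008: (7,3) in TLB -> HIT
vaddr=1000: (7,3) in TLB -> HIT
vaddr=1013: (7,3) in TLB -> HIT

Answer: MISS HIT HIT HIT HIT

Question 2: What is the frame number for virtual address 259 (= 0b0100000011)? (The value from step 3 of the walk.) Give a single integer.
Answer: 9

Derivation:
vaddr = 259: l1_idx=2, l2_idx=0
L1[2] = 3; L2[3][0] = 9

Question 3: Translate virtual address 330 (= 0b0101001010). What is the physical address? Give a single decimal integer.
Answer: 2378

Derivation:
vaddr = 330 = 0b0101001010
Split: l1_idx=2, l2_idx=2, offset=10
L1[2] = 3
L2[3][2] = 74
paddr = 74 * 32 + 10 = 2378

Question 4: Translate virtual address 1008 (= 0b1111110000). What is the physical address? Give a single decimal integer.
Answer: 1264

Derivation:
vaddr = 1008 = 0b1111110000
Split: l1_idx=7, l2_idx=3, offset=16
L1[7] = 0
L2[0][3] = 39
paddr = 39 * 32 + 16 = 1264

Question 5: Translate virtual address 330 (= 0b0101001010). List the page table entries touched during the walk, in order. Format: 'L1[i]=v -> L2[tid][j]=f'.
vaddr = 330 = 0b0101001010
Split: l1_idx=2, l2_idx=2, offset=10

Answer: L1[2]=3 -> L2[3][2]=74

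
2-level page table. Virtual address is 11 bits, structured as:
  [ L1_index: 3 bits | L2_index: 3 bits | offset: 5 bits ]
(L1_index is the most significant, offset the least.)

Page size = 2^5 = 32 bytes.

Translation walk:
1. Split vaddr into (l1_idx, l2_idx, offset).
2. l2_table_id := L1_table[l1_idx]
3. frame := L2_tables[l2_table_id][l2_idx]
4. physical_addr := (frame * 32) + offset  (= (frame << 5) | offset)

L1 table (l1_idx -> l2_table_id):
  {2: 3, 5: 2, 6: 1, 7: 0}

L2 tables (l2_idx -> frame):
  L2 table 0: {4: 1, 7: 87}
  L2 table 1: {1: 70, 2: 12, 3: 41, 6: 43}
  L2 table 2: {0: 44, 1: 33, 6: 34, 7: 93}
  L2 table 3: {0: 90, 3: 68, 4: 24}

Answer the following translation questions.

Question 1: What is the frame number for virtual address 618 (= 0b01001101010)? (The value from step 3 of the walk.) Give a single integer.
Answer: 68

Derivation:
vaddr = 618: l1_idx=2, l2_idx=3
L1[2] = 3; L2[3][3] = 68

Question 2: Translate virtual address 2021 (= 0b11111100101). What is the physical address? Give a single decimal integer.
vaddr = 2021 = 0b11111100101
Split: l1_idx=7, l2_idx=7, offset=5
L1[7] = 0
L2[0][7] = 87
paddr = 87 * 32 + 5 = 2789

Answer: 2789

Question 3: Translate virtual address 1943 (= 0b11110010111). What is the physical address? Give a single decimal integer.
Answer: 55

Derivation:
vaddr = 1943 = 0b11110010111
Split: l1_idx=7, l2_idx=4, offset=23
L1[7] = 0
L2[0][4] = 1
paddr = 1 * 32 + 23 = 55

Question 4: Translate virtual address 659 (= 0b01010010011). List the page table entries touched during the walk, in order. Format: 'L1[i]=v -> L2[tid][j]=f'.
vaddr = 659 = 0b01010010011
Split: l1_idx=2, l2_idx=4, offset=19

Answer: L1[2]=3 -> L2[3][4]=24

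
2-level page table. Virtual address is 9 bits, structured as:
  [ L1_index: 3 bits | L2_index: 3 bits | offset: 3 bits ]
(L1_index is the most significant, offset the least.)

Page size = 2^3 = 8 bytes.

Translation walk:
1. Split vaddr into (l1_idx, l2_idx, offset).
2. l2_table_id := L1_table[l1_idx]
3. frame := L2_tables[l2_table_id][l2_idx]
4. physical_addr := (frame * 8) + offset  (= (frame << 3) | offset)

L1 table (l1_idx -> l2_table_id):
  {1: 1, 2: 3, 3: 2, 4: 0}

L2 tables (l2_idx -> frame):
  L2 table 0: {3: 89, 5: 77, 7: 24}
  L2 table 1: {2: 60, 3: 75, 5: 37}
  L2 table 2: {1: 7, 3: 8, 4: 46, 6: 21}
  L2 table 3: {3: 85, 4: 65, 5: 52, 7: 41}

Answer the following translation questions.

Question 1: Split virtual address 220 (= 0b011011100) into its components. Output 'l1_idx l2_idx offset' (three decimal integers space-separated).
Answer: 3 3 4

Derivation:
vaddr = 220 = 0b011011100
  top 3 bits -> l1_idx = 3
  next 3 bits -> l2_idx = 3
  bottom 3 bits -> offset = 4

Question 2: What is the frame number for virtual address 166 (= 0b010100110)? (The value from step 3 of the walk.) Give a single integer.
Answer: 65

Derivation:
vaddr = 166: l1_idx=2, l2_idx=4
L1[2] = 3; L2[3][4] = 65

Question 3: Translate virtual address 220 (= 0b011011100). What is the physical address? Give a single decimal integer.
vaddr = 220 = 0b011011100
Split: l1_idx=3, l2_idx=3, offset=4
L1[3] = 2
L2[2][3] = 8
paddr = 8 * 8 + 4 = 68

Answer: 68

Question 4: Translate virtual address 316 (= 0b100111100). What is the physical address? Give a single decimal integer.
vaddr = 316 = 0b100111100
Split: l1_idx=4, l2_idx=7, offset=4
L1[4] = 0
L2[0][7] = 24
paddr = 24 * 8 + 4 = 196

Answer: 196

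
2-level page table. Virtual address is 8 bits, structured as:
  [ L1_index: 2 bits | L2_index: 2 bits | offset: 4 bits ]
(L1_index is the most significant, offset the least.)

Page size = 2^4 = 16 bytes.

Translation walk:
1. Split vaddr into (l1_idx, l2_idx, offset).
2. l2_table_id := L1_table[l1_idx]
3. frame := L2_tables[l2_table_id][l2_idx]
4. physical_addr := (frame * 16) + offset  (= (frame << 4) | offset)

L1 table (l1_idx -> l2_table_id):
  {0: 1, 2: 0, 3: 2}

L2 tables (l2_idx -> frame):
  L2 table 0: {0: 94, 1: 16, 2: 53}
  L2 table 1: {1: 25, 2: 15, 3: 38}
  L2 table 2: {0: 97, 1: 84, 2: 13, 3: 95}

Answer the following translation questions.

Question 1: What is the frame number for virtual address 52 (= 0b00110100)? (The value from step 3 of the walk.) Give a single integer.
vaddr = 52: l1_idx=0, l2_idx=3
L1[0] = 1; L2[1][3] = 38

Answer: 38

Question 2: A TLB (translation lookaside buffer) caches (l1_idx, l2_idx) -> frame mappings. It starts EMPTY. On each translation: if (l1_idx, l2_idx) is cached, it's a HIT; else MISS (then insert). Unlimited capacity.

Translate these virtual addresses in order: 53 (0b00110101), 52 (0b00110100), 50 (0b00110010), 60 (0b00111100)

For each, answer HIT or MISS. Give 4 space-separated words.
vaddr=53: (0,3) not in TLB -> MISS, insert
vaddr=52: (0,3) in TLB -> HIT
vaddr=50: (0,3) in TLB -> HIT
vaddr=60: (0,3) in TLB -> HIT

Answer: MISS HIT HIT HIT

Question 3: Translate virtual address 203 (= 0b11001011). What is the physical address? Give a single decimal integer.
Answer: 1563

Derivation:
vaddr = 203 = 0b11001011
Split: l1_idx=3, l2_idx=0, offset=11
L1[3] = 2
L2[2][0] = 97
paddr = 97 * 16 + 11 = 1563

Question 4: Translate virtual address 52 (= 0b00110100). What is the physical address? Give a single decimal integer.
Answer: 612

Derivation:
vaddr = 52 = 0b00110100
Split: l1_idx=0, l2_idx=3, offset=4
L1[0] = 1
L2[1][3] = 38
paddr = 38 * 16 + 4 = 612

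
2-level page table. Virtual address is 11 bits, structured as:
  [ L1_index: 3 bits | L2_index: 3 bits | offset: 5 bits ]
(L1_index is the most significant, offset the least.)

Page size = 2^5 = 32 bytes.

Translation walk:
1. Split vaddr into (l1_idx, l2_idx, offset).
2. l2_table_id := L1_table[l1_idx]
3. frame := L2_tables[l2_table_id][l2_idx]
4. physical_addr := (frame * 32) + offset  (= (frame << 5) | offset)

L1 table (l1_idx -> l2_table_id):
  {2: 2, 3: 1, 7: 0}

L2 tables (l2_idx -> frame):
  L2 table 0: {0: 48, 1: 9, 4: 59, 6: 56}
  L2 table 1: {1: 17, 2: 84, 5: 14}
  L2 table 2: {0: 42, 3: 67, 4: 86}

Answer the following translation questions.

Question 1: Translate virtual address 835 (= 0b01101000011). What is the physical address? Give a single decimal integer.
Answer: 2691

Derivation:
vaddr = 835 = 0b01101000011
Split: l1_idx=3, l2_idx=2, offset=3
L1[3] = 1
L2[1][2] = 84
paddr = 84 * 32 + 3 = 2691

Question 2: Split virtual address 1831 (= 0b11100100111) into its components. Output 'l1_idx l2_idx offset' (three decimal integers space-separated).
Answer: 7 1 7

Derivation:
vaddr = 1831 = 0b11100100111
  top 3 bits -> l1_idx = 7
  next 3 bits -> l2_idx = 1
  bottom 5 bits -> offset = 7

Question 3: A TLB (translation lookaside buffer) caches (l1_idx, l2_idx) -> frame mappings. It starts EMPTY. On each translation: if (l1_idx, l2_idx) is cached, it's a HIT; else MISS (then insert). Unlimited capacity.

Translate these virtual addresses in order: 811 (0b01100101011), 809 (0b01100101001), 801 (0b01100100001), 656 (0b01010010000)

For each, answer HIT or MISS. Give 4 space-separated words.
vaddr=811: (3,1) not in TLB -> MISS, insert
vaddr=809: (3,1) in TLB -> HIT
vaddr=801: (3,1) in TLB -> HIT
vaddr=656: (2,4) not in TLB -> MISS, insert

Answer: MISS HIT HIT MISS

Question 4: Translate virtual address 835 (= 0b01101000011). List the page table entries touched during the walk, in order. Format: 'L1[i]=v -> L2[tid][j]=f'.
Answer: L1[3]=1 -> L2[1][2]=84

Derivation:
vaddr = 835 = 0b01101000011
Split: l1_idx=3, l2_idx=2, offset=3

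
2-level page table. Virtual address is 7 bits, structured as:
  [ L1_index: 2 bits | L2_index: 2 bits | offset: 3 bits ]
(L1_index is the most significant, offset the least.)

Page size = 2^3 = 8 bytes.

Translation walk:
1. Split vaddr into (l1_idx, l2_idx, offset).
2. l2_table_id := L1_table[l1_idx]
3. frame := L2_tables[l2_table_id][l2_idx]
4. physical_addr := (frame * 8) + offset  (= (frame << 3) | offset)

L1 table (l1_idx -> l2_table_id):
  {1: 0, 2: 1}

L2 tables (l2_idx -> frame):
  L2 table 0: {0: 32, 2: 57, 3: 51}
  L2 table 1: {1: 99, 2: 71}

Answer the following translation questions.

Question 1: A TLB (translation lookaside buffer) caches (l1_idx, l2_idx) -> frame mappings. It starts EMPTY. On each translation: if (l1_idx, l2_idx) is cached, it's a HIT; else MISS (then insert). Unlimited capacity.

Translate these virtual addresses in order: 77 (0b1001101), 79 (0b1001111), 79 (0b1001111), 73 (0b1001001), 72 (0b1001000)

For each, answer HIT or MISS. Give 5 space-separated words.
vaddr=77: (2,1) not in TLB -> MISS, insert
vaddr=79: (2,1) in TLB -> HIT
vaddr=79: (2,1) in TLB -> HIT
vaddr=73: (2,1) in TLB -> HIT
vaddr=72: (2,1) in TLB -> HIT

Answer: MISS HIT HIT HIT HIT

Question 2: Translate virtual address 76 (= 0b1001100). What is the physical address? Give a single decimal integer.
Answer: 796

Derivation:
vaddr = 76 = 0b1001100
Split: l1_idx=2, l2_idx=1, offset=4
L1[2] = 1
L2[1][1] = 99
paddr = 99 * 8 + 4 = 796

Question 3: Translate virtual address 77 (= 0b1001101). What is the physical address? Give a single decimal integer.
vaddr = 77 = 0b1001101
Split: l1_idx=2, l2_idx=1, offset=5
L1[2] = 1
L2[1][1] = 99
paddr = 99 * 8 + 5 = 797

Answer: 797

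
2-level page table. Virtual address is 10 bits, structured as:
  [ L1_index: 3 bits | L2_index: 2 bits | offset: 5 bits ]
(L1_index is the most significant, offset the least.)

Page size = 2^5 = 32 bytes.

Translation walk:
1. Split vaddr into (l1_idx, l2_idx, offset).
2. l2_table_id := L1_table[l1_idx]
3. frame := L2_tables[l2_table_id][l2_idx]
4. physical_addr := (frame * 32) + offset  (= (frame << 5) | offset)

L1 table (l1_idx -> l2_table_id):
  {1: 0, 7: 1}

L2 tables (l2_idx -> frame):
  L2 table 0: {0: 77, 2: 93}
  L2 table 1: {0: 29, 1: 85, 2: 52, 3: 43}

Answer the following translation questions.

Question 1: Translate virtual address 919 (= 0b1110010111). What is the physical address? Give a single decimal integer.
vaddr = 919 = 0b1110010111
Split: l1_idx=7, l2_idx=0, offset=23
L1[7] = 1
L2[1][0] = 29
paddr = 29 * 32 + 23 = 951

Answer: 951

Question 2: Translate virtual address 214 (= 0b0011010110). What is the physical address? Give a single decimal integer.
Answer: 2998

Derivation:
vaddr = 214 = 0b0011010110
Split: l1_idx=1, l2_idx=2, offset=22
L1[1] = 0
L2[0][2] = 93
paddr = 93 * 32 + 22 = 2998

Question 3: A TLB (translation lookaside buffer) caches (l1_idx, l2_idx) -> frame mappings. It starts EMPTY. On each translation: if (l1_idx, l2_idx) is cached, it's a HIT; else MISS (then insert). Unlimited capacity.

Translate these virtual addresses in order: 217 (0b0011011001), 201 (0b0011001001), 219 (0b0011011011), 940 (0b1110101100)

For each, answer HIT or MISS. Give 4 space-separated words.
vaddr=217: (1,2) not in TLB -> MISS, insert
vaddr=201: (1,2) in TLB -> HIT
vaddr=219: (1,2) in TLB -> HIT
vaddr=940: (7,1) not in TLB -> MISS, insert

Answer: MISS HIT HIT MISS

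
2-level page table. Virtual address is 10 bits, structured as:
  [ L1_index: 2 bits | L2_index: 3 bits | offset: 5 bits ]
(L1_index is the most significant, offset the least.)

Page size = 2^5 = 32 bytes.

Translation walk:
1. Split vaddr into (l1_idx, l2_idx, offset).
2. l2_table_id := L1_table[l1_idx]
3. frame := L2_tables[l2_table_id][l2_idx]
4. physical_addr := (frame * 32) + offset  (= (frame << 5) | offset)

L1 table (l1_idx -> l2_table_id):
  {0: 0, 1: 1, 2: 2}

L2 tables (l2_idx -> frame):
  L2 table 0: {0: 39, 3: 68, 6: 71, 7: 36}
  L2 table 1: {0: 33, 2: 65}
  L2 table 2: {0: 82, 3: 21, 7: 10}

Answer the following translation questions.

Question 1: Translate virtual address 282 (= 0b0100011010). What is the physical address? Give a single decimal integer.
Answer: 1082

Derivation:
vaddr = 282 = 0b0100011010
Split: l1_idx=1, l2_idx=0, offset=26
L1[1] = 1
L2[1][0] = 33
paddr = 33 * 32 + 26 = 1082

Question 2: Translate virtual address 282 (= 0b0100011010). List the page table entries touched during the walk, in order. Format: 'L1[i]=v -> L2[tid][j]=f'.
Answer: L1[1]=1 -> L2[1][0]=33

Derivation:
vaddr = 282 = 0b0100011010
Split: l1_idx=1, l2_idx=0, offset=26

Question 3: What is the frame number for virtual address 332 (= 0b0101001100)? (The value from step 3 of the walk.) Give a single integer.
Answer: 65

Derivation:
vaddr = 332: l1_idx=1, l2_idx=2
L1[1] = 1; L2[1][2] = 65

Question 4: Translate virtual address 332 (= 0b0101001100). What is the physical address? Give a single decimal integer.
Answer: 2092

Derivation:
vaddr = 332 = 0b0101001100
Split: l1_idx=1, l2_idx=2, offset=12
L1[1] = 1
L2[1][2] = 65
paddr = 65 * 32 + 12 = 2092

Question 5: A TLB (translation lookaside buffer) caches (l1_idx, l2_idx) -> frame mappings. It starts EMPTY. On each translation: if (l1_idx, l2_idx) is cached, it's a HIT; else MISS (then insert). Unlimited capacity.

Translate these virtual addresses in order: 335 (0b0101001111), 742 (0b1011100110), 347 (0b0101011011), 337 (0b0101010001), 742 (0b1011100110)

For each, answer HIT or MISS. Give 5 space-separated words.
Answer: MISS MISS HIT HIT HIT

Derivation:
vaddr=335: (1,2) not in TLB -> MISS, insert
vaddr=742: (2,7) not in TLB -> MISS, insert
vaddr=347: (1,2) in TLB -> HIT
vaddr=337: (1,2) in TLB -> HIT
vaddr=742: (2,7) in TLB -> HIT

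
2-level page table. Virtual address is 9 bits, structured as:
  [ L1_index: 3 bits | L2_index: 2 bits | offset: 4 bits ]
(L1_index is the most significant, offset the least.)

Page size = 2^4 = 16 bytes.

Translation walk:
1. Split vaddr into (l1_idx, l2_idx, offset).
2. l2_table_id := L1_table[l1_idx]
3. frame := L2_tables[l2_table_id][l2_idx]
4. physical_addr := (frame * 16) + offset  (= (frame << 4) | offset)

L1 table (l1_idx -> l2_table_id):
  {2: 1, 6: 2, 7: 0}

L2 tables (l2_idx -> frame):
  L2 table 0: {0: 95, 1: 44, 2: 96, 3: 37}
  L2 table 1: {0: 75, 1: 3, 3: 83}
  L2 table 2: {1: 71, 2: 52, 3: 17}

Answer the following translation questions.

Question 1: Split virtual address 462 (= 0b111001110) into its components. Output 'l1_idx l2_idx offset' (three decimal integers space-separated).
vaddr = 462 = 0b111001110
  top 3 bits -> l1_idx = 7
  next 2 bits -> l2_idx = 0
  bottom 4 bits -> offset = 14

Answer: 7 0 14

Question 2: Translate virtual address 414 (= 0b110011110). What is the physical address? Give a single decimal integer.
vaddr = 414 = 0b110011110
Split: l1_idx=6, l2_idx=1, offset=14
L1[6] = 2
L2[2][1] = 71
paddr = 71 * 16 + 14 = 1150

Answer: 1150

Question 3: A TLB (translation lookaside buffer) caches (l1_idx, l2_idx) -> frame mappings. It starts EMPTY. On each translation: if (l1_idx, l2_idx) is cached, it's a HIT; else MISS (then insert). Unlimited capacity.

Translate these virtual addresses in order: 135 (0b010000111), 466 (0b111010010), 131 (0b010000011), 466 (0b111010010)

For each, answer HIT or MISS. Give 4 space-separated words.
vaddr=135: (2,0) not in TLB -> MISS, insert
vaddr=466: (7,1) not in TLB -> MISS, insert
vaddr=131: (2,0) in TLB -> HIT
vaddr=466: (7,1) in TLB -> HIT

Answer: MISS MISS HIT HIT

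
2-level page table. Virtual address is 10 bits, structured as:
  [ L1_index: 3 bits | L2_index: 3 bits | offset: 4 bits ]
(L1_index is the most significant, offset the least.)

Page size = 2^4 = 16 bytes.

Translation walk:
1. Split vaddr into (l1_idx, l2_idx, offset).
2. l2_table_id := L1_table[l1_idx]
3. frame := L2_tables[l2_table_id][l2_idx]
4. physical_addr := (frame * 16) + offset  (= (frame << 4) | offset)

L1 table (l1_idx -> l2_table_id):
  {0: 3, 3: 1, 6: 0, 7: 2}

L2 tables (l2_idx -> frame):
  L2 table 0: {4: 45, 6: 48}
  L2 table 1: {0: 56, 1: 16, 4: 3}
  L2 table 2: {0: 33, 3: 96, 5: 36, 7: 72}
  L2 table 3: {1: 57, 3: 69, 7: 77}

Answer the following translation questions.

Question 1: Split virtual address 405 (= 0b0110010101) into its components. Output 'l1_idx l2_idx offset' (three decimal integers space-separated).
vaddr = 405 = 0b0110010101
  top 3 bits -> l1_idx = 3
  next 3 bits -> l2_idx = 1
  bottom 4 bits -> offset = 5

Answer: 3 1 5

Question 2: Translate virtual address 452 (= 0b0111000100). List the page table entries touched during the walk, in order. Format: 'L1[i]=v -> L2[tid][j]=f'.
Answer: L1[3]=1 -> L2[1][4]=3

Derivation:
vaddr = 452 = 0b0111000100
Split: l1_idx=3, l2_idx=4, offset=4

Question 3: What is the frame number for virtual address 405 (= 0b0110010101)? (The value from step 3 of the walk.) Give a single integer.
Answer: 16

Derivation:
vaddr = 405: l1_idx=3, l2_idx=1
L1[3] = 1; L2[1][1] = 16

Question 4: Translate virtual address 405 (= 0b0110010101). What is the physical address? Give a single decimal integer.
vaddr = 405 = 0b0110010101
Split: l1_idx=3, l2_idx=1, offset=5
L1[3] = 1
L2[1][1] = 16
paddr = 16 * 16 + 5 = 261

Answer: 261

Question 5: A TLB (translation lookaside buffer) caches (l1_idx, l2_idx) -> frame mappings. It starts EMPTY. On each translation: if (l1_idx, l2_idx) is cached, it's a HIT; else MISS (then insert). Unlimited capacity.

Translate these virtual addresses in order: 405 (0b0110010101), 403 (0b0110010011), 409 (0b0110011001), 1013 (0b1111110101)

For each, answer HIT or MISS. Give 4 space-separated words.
Answer: MISS HIT HIT MISS

Derivation:
vaddr=405: (3,1) not in TLB -> MISS, insert
vaddr=403: (3,1) in TLB -> HIT
vaddr=409: (3,1) in TLB -> HIT
vaddr=1013: (7,7) not in TLB -> MISS, insert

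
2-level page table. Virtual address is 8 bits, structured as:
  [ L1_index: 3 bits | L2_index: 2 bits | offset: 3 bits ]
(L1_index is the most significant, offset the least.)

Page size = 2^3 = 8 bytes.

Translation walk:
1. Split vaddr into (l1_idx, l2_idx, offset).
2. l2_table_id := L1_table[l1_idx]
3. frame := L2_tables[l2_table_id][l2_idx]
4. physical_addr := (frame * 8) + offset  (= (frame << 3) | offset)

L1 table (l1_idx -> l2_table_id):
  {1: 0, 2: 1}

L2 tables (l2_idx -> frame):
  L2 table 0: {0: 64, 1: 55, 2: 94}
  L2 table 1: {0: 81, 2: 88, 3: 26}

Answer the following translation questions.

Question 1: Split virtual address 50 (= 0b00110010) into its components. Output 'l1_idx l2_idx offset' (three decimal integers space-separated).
vaddr = 50 = 0b00110010
  top 3 bits -> l1_idx = 1
  next 2 bits -> l2_idx = 2
  bottom 3 bits -> offset = 2

Answer: 1 2 2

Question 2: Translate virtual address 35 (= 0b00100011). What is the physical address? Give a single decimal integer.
Answer: 515

Derivation:
vaddr = 35 = 0b00100011
Split: l1_idx=1, l2_idx=0, offset=3
L1[1] = 0
L2[0][0] = 64
paddr = 64 * 8 + 3 = 515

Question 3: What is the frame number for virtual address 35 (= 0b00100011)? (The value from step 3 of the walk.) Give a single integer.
vaddr = 35: l1_idx=1, l2_idx=0
L1[1] = 0; L2[0][0] = 64

Answer: 64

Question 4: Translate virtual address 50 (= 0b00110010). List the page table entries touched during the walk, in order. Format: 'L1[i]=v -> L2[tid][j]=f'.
Answer: L1[1]=0 -> L2[0][2]=94

Derivation:
vaddr = 50 = 0b00110010
Split: l1_idx=1, l2_idx=2, offset=2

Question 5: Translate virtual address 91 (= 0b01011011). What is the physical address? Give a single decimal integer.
Answer: 211

Derivation:
vaddr = 91 = 0b01011011
Split: l1_idx=2, l2_idx=3, offset=3
L1[2] = 1
L2[1][3] = 26
paddr = 26 * 8 + 3 = 211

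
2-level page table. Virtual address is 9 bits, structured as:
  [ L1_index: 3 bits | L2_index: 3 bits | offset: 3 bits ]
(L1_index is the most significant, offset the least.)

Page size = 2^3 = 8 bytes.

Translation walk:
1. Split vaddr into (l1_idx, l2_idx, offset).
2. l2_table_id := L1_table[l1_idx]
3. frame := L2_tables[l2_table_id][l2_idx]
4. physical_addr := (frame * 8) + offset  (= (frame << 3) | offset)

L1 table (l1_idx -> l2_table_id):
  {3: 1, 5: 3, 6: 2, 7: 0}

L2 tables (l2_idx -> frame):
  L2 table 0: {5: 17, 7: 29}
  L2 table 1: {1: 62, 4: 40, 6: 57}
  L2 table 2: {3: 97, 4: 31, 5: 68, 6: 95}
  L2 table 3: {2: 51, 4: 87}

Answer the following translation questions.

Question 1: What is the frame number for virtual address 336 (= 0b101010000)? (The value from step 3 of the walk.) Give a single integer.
Answer: 51

Derivation:
vaddr = 336: l1_idx=5, l2_idx=2
L1[5] = 3; L2[3][2] = 51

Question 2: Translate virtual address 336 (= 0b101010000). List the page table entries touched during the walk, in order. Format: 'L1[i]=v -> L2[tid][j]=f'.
Answer: L1[5]=3 -> L2[3][2]=51

Derivation:
vaddr = 336 = 0b101010000
Split: l1_idx=5, l2_idx=2, offset=0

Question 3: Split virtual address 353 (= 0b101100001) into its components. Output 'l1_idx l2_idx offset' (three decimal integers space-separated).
vaddr = 353 = 0b101100001
  top 3 bits -> l1_idx = 5
  next 3 bits -> l2_idx = 4
  bottom 3 bits -> offset = 1

Answer: 5 4 1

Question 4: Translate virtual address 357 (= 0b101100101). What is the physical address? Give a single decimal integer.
vaddr = 357 = 0b101100101
Split: l1_idx=5, l2_idx=4, offset=5
L1[5] = 3
L2[3][4] = 87
paddr = 87 * 8 + 5 = 701

Answer: 701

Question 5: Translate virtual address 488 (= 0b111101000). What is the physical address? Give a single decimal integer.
Answer: 136

Derivation:
vaddr = 488 = 0b111101000
Split: l1_idx=7, l2_idx=5, offset=0
L1[7] = 0
L2[0][5] = 17
paddr = 17 * 8 + 0 = 136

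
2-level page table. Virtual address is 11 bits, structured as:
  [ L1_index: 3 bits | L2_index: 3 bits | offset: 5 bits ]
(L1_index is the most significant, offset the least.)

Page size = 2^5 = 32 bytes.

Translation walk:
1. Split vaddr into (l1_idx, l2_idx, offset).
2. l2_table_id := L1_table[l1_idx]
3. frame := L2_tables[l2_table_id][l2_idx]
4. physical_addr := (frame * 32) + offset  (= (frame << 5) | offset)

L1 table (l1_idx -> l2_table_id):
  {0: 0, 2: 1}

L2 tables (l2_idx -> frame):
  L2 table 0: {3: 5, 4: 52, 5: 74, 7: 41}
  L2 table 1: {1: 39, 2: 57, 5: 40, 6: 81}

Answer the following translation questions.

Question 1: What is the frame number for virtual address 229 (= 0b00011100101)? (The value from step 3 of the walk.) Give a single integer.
vaddr = 229: l1_idx=0, l2_idx=7
L1[0] = 0; L2[0][7] = 41

Answer: 41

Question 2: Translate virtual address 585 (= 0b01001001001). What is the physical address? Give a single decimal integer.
Answer: 1833

Derivation:
vaddr = 585 = 0b01001001001
Split: l1_idx=2, l2_idx=2, offset=9
L1[2] = 1
L2[1][2] = 57
paddr = 57 * 32 + 9 = 1833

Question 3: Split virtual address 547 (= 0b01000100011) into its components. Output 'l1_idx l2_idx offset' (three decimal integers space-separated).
Answer: 2 1 3

Derivation:
vaddr = 547 = 0b01000100011
  top 3 bits -> l1_idx = 2
  next 3 bits -> l2_idx = 1
  bottom 5 bits -> offset = 3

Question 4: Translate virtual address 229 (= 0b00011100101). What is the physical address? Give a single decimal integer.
Answer: 1317

Derivation:
vaddr = 229 = 0b00011100101
Split: l1_idx=0, l2_idx=7, offset=5
L1[0] = 0
L2[0][7] = 41
paddr = 41 * 32 + 5 = 1317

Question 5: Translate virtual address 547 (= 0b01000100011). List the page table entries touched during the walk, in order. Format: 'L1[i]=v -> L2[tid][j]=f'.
Answer: L1[2]=1 -> L2[1][1]=39

Derivation:
vaddr = 547 = 0b01000100011
Split: l1_idx=2, l2_idx=1, offset=3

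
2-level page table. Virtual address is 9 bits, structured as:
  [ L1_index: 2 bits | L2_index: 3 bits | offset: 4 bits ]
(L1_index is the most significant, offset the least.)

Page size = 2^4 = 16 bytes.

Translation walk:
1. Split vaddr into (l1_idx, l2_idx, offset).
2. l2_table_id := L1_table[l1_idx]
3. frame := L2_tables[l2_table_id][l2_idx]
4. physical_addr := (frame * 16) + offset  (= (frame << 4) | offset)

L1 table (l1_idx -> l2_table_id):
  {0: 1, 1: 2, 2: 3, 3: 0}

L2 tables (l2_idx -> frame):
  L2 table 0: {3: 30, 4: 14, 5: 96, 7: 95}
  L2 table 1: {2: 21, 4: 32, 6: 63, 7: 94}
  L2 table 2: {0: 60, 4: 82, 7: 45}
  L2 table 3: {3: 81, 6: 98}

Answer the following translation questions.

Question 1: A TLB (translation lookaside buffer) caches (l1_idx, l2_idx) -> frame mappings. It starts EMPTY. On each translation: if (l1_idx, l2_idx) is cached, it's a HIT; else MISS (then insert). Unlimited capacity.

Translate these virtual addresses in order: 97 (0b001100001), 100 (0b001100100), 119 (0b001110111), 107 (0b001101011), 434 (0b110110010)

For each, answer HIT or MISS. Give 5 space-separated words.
vaddr=97: (0,6) not in TLB -> MISS, insert
vaddr=100: (0,6) in TLB -> HIT
vaddr=119: (0,7) not in TLB -> MISS, insert
vaddr=107: (0,6) in TLB -> HIT
vaddr=434: (3,3) not in TLB -> MISS, insert

Answer: MISS HIT MISS HIT MISS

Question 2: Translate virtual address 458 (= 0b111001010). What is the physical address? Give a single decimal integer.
vaddr = 458 = 0b111001010
Split: l1_idx=3, l2_idx=4, offset=10
L1[3] = 0
L2[0][4] = 14
paddr = 14 * 16 + 10 = 234

Answer: 234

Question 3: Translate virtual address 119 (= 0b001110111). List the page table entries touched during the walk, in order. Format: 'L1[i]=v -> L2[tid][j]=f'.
Answer: L1[0]=1 -> L2[1][7]=94

Derivation:
vaddr = 119 = 0b001110111
Split: l1_idx=0, l2_idx=7, offset=7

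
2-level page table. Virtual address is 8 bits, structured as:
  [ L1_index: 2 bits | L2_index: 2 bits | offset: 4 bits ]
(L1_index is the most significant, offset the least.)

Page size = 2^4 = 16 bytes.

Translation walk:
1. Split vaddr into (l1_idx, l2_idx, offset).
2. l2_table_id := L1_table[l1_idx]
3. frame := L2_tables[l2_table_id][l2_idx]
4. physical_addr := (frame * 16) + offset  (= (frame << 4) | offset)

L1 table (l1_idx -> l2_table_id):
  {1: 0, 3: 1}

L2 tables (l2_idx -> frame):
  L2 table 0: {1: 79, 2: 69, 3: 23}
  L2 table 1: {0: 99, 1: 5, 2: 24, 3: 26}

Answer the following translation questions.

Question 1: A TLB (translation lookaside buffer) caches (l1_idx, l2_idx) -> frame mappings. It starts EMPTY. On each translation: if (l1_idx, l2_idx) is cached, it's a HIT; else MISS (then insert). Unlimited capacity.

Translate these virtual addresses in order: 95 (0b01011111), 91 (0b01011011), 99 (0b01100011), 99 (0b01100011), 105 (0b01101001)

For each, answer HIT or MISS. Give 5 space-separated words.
vaddr=95: (1,1) not in TLB -> MISS, insert
vaddr=91: (1,1) in TLB -> HIT
vaddr=99: (1,2) not in TLB -> MISS, insert
vaddr=99: (1,2) in TLB -> HIT
vaddr=105: (1,2) in TLB -> HIT

Answer: MISS HIT MISS HIT HIT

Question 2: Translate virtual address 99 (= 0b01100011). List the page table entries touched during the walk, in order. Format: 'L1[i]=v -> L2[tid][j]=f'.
Answer: L1[1]=0 -> L2[0][2]=69

Derivation:
vaddr = 99 = 0b01100011
Split: l1_idx=1, l2_idx=2, offset=3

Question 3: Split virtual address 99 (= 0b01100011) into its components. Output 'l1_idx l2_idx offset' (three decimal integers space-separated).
vaddr = 99 = 0b01100011
  top 2 bits -> l1_idx = 1
  next 2 bits -> l2_idx = 2
  bottom 4 bits -> offset = 3

Answer: 1 2 3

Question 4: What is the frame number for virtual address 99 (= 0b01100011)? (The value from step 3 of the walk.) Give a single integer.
vaddr = 99: l1_idx=1, l2_idx=2
L1[1] = 0; L2[0][2] = 69

Answer: 69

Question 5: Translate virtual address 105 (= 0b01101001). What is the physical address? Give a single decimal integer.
vaddr = 105 = 0b01101001
Split: l1_idx=1, l2_idx=2, offset=9
L1[1] = 0
L2[0][2] = 69
paddr = 69 * 16 + 9 = 1113

Answer: 1113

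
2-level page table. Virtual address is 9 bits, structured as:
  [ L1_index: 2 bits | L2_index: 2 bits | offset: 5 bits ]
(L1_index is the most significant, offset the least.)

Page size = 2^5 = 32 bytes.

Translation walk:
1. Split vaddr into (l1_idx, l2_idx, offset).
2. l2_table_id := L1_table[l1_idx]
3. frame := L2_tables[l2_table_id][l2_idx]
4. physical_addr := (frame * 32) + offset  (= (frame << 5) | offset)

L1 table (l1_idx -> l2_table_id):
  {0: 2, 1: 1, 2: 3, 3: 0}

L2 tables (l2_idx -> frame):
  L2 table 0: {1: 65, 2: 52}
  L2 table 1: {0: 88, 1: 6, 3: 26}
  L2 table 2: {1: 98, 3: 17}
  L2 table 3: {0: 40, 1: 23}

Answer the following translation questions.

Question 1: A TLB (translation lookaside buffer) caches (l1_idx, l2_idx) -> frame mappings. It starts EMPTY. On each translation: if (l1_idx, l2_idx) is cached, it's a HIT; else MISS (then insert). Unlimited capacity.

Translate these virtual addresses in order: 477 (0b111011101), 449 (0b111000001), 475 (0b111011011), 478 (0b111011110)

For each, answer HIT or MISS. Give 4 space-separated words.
vaddr=477: (3,2) not in TLB -> MISS, insert
vaddr=449: (3,2) in TLB -> HIT
vaddr=475: (3,2) in TLB -> HIT
vaddr=478: (3,2) in TLB -> HIT

Answer: MISS HIT HIT HIT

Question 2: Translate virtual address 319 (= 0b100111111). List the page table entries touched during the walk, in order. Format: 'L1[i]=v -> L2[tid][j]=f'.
vaddr = 319 = 0b100111111
Split: l1_idx=2, l2_idx=1, offset=31

Answer: L1[2]=3 -> L2[3][1]=23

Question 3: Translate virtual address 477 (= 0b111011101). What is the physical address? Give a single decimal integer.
Answer: 1693

Derivation:
vaddr = 477 = 0b111011101
Split: l1_idx=3, l2_idx=2, offset=29
L1[3] = 0
L2[0][2] = 52
paddr = 52 * 32 + 29 = 1693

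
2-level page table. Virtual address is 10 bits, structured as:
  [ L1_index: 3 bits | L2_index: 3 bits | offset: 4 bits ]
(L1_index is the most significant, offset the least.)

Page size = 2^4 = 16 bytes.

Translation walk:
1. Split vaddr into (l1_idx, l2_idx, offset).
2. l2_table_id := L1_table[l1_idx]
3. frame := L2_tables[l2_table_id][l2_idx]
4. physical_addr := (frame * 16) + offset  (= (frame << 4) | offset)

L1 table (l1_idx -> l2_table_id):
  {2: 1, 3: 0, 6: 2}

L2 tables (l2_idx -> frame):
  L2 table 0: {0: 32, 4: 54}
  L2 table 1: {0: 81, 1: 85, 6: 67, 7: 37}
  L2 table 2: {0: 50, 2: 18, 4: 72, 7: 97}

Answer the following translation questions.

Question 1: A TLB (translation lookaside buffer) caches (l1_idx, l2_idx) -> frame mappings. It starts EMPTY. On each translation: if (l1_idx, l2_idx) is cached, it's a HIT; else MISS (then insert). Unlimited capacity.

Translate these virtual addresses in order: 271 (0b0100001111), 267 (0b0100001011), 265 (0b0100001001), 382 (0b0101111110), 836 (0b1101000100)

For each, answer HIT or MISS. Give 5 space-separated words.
Answer: MISS HIT HIT MISS MISS

Derivation:
vaddr=271: (2,0) not in TLB -> MISS, insert
vaddr=267: (2,0) in TLB -> HIT
vaddr=265: (2,0) in TLB -> HIT
vaddr=382: (2,7) not in TLB -> MISS, insert
vaddr=836: (6,4) not in TLB -> MISS, insert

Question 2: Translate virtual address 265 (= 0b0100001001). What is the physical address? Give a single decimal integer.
Answer: 1305

Derivation:
vaddr = 265 = 0b0100001001
Split: l1_idx=2, l2_idx=0, offset=9
L1[2] = 1
L2[1][0] = 81
paddr = 81 * 16 + 9 = 1305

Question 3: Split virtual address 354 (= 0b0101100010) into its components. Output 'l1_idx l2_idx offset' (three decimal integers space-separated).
vaddr = 354 = 0b0101100010
  top 3 bits -> l1_idx = 2
  next 3 bits -> l2_idx = 6
  bottom 4 bits -> offset = 2

Answer: 2 6 2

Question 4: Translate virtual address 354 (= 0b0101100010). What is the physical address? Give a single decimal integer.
Answer: 1074

Derivation:
vaddr = 354 = 0b0101100010
Split: l1_idx=2, l2_idx=6, offset=2
L1[2] = 1
L2[1][6] = 67
paddr = 67 * 16 + 2 = 1074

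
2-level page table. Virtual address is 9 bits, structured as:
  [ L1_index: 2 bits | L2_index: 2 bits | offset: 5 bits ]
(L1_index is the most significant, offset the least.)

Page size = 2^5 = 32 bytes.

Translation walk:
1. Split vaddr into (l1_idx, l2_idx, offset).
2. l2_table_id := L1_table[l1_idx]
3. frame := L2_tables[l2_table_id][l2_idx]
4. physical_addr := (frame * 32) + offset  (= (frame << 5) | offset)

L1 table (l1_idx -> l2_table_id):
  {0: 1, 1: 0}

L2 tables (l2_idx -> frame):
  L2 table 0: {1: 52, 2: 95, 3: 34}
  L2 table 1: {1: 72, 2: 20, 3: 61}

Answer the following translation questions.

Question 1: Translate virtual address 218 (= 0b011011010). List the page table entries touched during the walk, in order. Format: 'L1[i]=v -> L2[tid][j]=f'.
Answer: L1[1]=0 -> L2[0][2]=95

Derivation:
vaddr = 218 = 0b011011010
Split: l1_idx=1, l2_idx=2, offset=26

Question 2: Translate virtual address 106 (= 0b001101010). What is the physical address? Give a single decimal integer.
vaddr = 106 = 0b001101010
Split: l1_idx=0, l2_idx=3, offset=10
L1[0] = 1
L2[1][3] = 61
paddr = 61 * 32 + 10 = 1962

Answer: 1962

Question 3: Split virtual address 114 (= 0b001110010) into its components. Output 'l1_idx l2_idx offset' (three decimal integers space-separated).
Answer: 0 3 18

Derivation:
vaddr = 114 = 0b001110010
  top 2 bits -> l1_idx = 0
  next 2 bits -> l2_idx = 3
  bottom 5 bits -> offset = 18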